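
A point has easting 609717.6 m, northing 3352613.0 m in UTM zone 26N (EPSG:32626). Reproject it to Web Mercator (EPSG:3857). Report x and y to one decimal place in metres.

x -2878610.7 m, y 3542209.3 m

Unproject from UTM 26N (λ₀ = -27°) → φ = 30.30029983°, λ = -25.85899955°.
Web Mercator (R = 6378137 m): x = -2878610.663 m, y = 3542209.286 m.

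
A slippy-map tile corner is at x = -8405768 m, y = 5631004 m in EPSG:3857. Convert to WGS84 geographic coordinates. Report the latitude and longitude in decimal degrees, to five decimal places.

R = 6378137 m. λ = x/R = -75.51029869°.
φ = 2·arctan(exp(y/R)) − 90° = 2·arctan(2.41781) − 90° = 45.06020172°.

lat 45.06020°, lon -75.51030°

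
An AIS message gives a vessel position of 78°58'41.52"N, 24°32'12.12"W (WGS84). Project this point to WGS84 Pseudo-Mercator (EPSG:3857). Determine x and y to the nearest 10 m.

x -2731410 m, y 14914690 m

Web Mercator is spherical with R = a = 6378137 m.
x = R·λ = 6378137 × -0.428246203 = -2731412.950 m.
y = R·ln tan(π/4 + φ/2) = 6378137 × 2.338408596 = 14914690.389 m.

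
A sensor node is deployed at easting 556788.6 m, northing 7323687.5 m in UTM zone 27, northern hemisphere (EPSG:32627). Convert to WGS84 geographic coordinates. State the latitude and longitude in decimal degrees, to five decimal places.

Zone 27N: λ₀ = -21°, k₀ = 0.9996, false easting 500000 m.
Meridian distance M = (N − FN)/k₀ = 7326618.1 m.
Inverse transverse Mercator on WGS84 gives φ = 66.02880026°, λ = -19.74729994°.

lat 66.02880°, lon -19.74730°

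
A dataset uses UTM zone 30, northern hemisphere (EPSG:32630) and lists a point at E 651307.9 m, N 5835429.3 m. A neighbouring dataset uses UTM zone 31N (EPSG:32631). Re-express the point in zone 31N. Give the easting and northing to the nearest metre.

UTM 30N → geographic: φ = 52.64769974°, λ = -0.76339936°.
UTM 31N (λ₀ = 3°) forward: E = 245434.131 m, N = 5839731.225 m.

E 245434 m, N 5839731 m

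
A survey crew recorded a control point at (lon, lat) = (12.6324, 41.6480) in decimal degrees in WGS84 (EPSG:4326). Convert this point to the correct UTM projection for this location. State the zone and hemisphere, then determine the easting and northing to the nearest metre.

Longitude 12.6324° lies in the 6° band [12°, 18°), giving zone 33; latitude is north of the equator, so 33N.
Zone 33 central meridian λ₀ = 6×33 − 183 = 15°; Δλ = -2.3676°.
Transverse Mercator on WGS84 with k₀ = 0.9996 gives E = 302837.446 m, N = 4613403.223 m.

Zone 33N: E 302837 m, N 4613403 m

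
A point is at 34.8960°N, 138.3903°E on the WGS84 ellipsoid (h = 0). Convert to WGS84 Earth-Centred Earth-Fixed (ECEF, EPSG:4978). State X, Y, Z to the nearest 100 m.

X -3915700 m, Y 3477700 m, Z 3628400 m

WGS84: a = 6378137 m, e² = 0.006694380; N(φ) = a/√(1−e²sin²φ) = 6385135.665 m.
X = (N+h)·cosφ·cosλ = -3915656.836 m; Y = (N+h)·cosφ·sinλ = 3477668.451 m; Z = (N(1−e²)+h)·sinφ = 3628409.761 m.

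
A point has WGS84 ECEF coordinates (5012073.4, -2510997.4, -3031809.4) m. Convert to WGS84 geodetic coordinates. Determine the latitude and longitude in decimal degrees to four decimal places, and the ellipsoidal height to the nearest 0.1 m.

λ = atan2(Y, X) = -26.61040002°; p = √(X²+Y²) = 5605888.7 m.
Bowring's method on WGS84 (a = 6378137 m, b = 6356752.314 m) gives φ = -28.56699994°, h = -64.788 m.

lat -28.5670°, lon -26.6104°, h -64.8 m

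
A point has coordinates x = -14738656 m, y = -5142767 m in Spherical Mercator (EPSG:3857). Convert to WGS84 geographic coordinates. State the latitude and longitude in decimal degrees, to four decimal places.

lat -41.8783°, lon -132.3996°

R = 6378137 m. λ = x/R = -132.39959952°.
φ = 2·arctan(exp(y/R)) − 90° = 2·arctan(0.44650) − 90° = -41.87830153°.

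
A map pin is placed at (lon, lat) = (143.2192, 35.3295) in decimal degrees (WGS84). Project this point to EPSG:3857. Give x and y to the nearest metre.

Web Mercator is spherical with R = a = 6378137 m.
x = R·λ = 6378137 × 2.499646592 = 15943088.416 m.
y = R·ln tan(π/4 + φ/2) = 6378137 × 0.659871295 = 4208749.524 m.

x 15943088 m, y 4208750 m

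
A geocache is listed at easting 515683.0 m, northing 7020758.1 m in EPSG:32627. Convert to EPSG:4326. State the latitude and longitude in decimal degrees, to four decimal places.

lat 63.3153°, lon -20.6870°

Zone 27N: λ₀ = -21°, k₀ = 0.9996, false easting 500000 m.
Meridian distance M = (N − FN)/k₀ = 7023567.5 m.
Inverse transverse Mercator on WGS84 gives φ = 63.31530017°, λ = -20.68699935°.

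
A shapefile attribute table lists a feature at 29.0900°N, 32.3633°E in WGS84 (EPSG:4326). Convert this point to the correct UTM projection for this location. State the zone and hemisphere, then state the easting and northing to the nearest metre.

Longitude 32.3633° lies in the 6° band [30°, 36°), giving zone 36; latitude is north of the equator, so 36N.
Zone 36 central meridian λ₀ = 6×36 − 183 = 33°; Δλ = -0.6367°.
Transverse Mercator on WGS84 with k₀ = 0.9996 gives E = 438038.581 m, N = 3218124.296 m.

Zone 36N: E 438039 m, N 3218124 m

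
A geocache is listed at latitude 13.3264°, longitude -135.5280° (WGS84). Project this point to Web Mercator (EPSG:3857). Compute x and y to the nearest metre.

x -15086908 m, y 1497047 m

Web Mercator is spherical with R = a = 6378137 m.
x = R·λ = 6378137 × -2.365409829 = -15086907.948 m.
y = R·ln tan(π/4 + φ/2) = 6378137 × 0.234715474 = 1497047.451 m.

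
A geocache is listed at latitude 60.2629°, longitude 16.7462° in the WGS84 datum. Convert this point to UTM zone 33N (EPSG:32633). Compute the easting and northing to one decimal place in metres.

E 596617.6 m, N 6681968.9 m

Zone 33 central meridian λ₀ = 6×33 − 183 = 15°; Δλ = +1.7462°.
Transverse Mercator on WGS84 with k₀ = 0.9996 gives E = 596617.585 m, N = 6681968.916 m.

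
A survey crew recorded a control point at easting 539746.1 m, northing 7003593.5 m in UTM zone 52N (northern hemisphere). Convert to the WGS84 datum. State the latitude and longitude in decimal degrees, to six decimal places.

Zone 52N: λ₀ = 129°, k₀ = 0.9996, false easting 500000 m.
Meridian distance M = (N − FN)/k₀ = 7006396.1 m.
Inverse transverse Mercator on WGS84 gives φ = 63.15940013°, λ = 129.78900087°.

lat 63.159400°, lon 129.789001°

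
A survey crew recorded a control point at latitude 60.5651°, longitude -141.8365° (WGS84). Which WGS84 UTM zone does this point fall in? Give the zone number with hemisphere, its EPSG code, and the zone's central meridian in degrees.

Zone 7N (EPSG:32607), central meridian -141°

UTM zone = ⌊(λ + 180)/6⌋ + 1; -141.8365° ∈ [-144°, -138°) → zone 7.
Hemisphere: N (φ ≥ 0).
Central meridian λ₀ = 6×7 − 183 = -141°.
EPSG code: 32607.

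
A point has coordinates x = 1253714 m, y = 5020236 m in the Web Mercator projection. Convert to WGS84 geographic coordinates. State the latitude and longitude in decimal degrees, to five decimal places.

lat 41.05350°, lon 11.26230°

R = 6378137 m. λ = x/R = 11.26230448°.
φ = 2·arctan(exp(y/R)) − 90° = 2·arctan(2.19702) − 90° = 41.05349927°.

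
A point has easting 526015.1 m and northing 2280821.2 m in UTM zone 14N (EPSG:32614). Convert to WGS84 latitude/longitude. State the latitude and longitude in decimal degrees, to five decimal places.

Zone 14N: λ₀ = -99°, k₀ = 0.9996, false easting 500000 m.
Meridian distance M = (N − FN)/k₀ = 2281733.9 m.
Inverse transverse Mercator on WGS84 gives φ = 20.62640023°, λ = -98.75030012°.

lat 20.62640°, lon -98.75030°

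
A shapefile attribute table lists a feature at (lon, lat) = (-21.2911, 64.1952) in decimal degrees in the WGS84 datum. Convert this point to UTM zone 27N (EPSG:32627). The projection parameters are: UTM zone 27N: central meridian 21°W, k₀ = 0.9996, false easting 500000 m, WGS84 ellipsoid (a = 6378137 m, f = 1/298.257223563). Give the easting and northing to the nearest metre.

Zone 27 central meridian λ₀ = 6×27 − 183 = -21°; Δλ = -0.2911°.
Transverse Mercator on WGS84 with k₀ = 0.9996 gives E = 485861.117 m, N = 7118798.466 m.

E 485861 m, N 7118798 m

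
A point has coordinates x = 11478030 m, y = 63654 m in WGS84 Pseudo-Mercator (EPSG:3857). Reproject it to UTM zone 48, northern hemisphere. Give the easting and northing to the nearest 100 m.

E 289500 m, N 63200 m

Web Mercator inverse (R = 6378137 m) → φ = 0.57180412°, λ = 103.10889781°.
UTM 48N forward: E = 289539.617 m, N = 63236.228 m.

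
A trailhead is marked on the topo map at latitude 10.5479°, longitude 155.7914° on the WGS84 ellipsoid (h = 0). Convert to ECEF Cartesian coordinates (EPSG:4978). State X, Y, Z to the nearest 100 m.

WGS84: a = 6378137 m, e² = 0.006694380; N(φ) = a/√(1−e²sin²φ) = 6378852.521 m.
X = (N+h)·cosφ·cosλ = -5719577.735 m; Y = (N+h)·cosφ·sinλ = 2571512.120 m; Z = (N(1−e²)+h)·sinφ = 1159879.633 m.

X -5719600 m, Y 2571500 m, Z 1159900 m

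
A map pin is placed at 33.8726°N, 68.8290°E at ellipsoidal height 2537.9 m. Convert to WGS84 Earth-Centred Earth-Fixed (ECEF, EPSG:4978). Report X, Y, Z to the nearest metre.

WGS84: a = 6378137 m, e² = 0.006694380; N(φ) = a/√(1−e²sin²φ) = 6384779.098 m.
X = (N+h)·cosφ·cosλ = 1915284.369 m; Y = (N+h)·cosφ·sinλ = 4945320.559 m; Z = (N(1−e²)+h)·sinφ = 3536136.849 m.

X 1915284 m, Y 4945321 m, Z 3536137 m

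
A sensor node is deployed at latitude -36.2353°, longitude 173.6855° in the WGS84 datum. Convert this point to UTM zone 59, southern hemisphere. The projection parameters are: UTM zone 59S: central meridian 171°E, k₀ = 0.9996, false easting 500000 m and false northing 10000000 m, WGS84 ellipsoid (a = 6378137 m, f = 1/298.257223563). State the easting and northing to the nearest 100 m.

E 741300 m, N 5986600 m

Zone 59 central meridian λ₀ = 6×59 − 183 = 171°; Δλ = +2.6855°.
Transverse Mercator on WGS84 with k₀ = 0.9996 gives E = 741343.527 m, N = 5986608.135 m.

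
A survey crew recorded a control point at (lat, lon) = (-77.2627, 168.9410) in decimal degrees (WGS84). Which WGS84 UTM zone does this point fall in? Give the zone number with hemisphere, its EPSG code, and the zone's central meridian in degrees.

UTM zone = ⌊(λ + 180)/6⌋ + 1; 168.9410° ∈ [168°, 174°) → zone 59.
Hemisphere: S (φ < 0).
Central meridian λ₀ = 6×59 − 183 = 171°.
EPSG code: 32759.

Zone 59S (EPSG:32759), central meridian 171°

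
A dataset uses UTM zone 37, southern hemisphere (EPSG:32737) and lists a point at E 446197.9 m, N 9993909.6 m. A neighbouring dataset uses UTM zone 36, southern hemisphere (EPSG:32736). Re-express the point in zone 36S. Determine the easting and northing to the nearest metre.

UTM 37S → geographic: φ = -0.05509978°, λ = 38.51649967°.
UTM 36S (λ₀ = 33°) forward: E = 1114805.050 m, N = 9993881.288 m.

E 1114805 m, N 9993881 m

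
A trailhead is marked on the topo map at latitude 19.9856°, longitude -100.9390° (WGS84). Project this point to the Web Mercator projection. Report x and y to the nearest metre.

Web Mercator is spherical with R = a = 6378137 m.
x = R·λ = 6378137 × -1.761717894 = -11236478.081 m.
y = R·ln tan(π/4 + φ/2) = 6378137 × 0.356111060 = 2271325.127 m.

x -11236478 m, y 2271325 m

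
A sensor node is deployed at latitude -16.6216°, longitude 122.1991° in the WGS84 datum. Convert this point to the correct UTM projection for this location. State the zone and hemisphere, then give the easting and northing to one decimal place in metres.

Longitude 122.1991° lies in the 6° band [120°, 126°), giving zone 51; latitude is south of the equator, so 51S.
Zone 51 central meridian λ₀ = 6×51 − 183 = 123°; Δλ = -0.8009°.
Transverse Mercator on WGS84 with k₀ = 0.9996 gives E = 414578.043 m, N = 8162133.901 m.

Zone 51S: E 414578.0 m, N 8162133.9 m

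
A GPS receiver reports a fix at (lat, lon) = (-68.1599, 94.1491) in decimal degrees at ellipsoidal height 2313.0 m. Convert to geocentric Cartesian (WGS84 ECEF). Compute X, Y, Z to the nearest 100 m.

X -172200 m, Y 2374300 m, Z -5899900 m

WGS84: a = 6378137 m, e² = 0.006694380; N(φ) = a/√(1−e²sin²φ) = 6396611.176 m.
X = (N+h)·cosφ·cosλ = -172235.253 m; Y = (N+h)·cosφ·sinλ = 2374273.252 m; Z = (N(1−e²)+h)·sinφ = -5899897.921 m.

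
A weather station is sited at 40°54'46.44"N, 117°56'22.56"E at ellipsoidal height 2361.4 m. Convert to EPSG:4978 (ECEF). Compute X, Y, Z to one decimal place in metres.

X -2262449.0 m, Y 4265890.4 m, Z 4156664.8 m

WGS84: a = 6378137 m, e² = 0.006694380; N(φ) = a/√(1−e²sin²φ) = 6387313.461 m.
X = (N+h)·cosφ·cosλ = -2262449.030 m; Y = (N+h)·cosφ·sinλ = 4265890.446 m; Z = (N(1−e²)+h)·sinφ = 4156664.791 m.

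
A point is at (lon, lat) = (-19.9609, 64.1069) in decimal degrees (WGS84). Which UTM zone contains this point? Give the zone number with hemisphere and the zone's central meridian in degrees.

Zone 27N, central meridian -21°

UTM zone = ⌊(λ + 180)/6⌋ + 1; -19.9609° ∈ [-24°, -18°) → zone 27.
Hemisphere: N (φ ≥ 0).
Central meridian λ₀ = 6×27 − 183 = -21°.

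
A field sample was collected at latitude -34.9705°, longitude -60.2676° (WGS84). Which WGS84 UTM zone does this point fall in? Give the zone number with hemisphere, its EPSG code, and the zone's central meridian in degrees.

Zone 20S (EPSG:32720), central meridian -63°

UTM zone = ⌊(λ + 180)/6⌋ + 1; -60.2676° ∈ [-66°, -60°) → zone 20.
Hemisphere: S (φ < 0).
Central meridian λ₀ = 6×20 − 183 = -63°.
EPSG code: 32720.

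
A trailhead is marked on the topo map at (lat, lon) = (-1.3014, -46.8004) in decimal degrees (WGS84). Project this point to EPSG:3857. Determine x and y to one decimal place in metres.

Web Mercator is spherical with R = a = 6378137 m.
x = R·λ = 6378137 × -0.816821071 = -5209796.697 m.
y = R·ln tan(π/4 + φ/2) = 6378137 × -0.022715668 = -144883.644 m.

x -5209796.7 m, y -144883.6 m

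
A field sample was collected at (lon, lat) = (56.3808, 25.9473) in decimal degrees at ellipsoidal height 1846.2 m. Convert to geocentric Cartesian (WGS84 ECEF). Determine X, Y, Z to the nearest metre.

WGS84: a = 6378137 m, e² = 0.006694380; N(φ) = a/√(1−e²sin²φ) = 6382228.060 m.
X = (N+h)·cosφ·cosλ = 3178368.206 m; Y = (N+h)·cosφ·sinλ = 4780352.572 m; Z = (N(1−e²)+h)·sinφ = 2774620.950 m.

X 3178368 m, Y 4780353 m, Z 2774621 m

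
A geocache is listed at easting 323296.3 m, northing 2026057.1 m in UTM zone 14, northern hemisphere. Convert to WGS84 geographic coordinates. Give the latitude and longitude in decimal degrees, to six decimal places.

Zone 14N: λ₀ = -99°, k₀ = 0.9996, false easting 500000 m.
Meridian distance M = (N − FN)/k₀ = 2026867.8 m.
Inverse transverse Mercator on WGS84 gives φ = 18.31689957°, λ = -100.67199995°.

lat 18.316900°, lon -100.672000°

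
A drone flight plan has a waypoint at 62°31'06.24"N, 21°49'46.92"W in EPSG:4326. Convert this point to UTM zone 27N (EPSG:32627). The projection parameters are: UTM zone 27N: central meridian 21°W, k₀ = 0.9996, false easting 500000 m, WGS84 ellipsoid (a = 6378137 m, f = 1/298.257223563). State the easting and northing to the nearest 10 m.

Zone 27 central meridian λ₀ = 6×27 − 183 = -21°; Δλ = -0.8297°.
Transverse Mercator on WGS84 with k₀ = 0.9996 gives E = 457283.609 m, N = 6932206.996 m.

E 457280 m, N 6932210 m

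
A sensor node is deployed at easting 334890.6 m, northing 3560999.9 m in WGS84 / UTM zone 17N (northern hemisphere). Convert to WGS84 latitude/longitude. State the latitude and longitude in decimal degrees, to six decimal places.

lat 32.173400°, lon -82.751200°

Zone 17N: λ₀ = -81°, k₀ = 0.9996, false easting 500000 m.
Meridian distance M = (N − FN)/k₀ = 3562424.9 m.
Inverse transverse Mercator on WGS84 gives φ = 32.17340029°, λ = -82.75120045°.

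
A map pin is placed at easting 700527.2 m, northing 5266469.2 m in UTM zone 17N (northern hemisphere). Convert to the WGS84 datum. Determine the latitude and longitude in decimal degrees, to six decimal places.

lat 47.520700°, lon -78.336301°

Zone 17N: λ₀ = -81°, k₀ = 0.9996, false easting 500000 m.
Meridian distance M = (N − FN)/k₀ = 5268576.6 m.
Inverse transverse Mercator on WGS84 gives φ = 47.52069960°, λ = -78.33630062°.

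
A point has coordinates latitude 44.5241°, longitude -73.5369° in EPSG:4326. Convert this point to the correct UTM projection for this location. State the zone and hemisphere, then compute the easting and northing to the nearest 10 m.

Longitude -73.5369° lies in the 6° band [-78°, -72°), giving zone 18; latitude is north of the equator, so 18N.
Zone 18 central meridian λ₀ = 6×18 − 183 = -75°; Δλ = +1.4631°.
Transverse Mercator on WGS84 with k₀ = 0.9996 gives E = 616265.465 m, N = 4931127.195 m.

Zone 18N: E 616270 m, N 4931130 m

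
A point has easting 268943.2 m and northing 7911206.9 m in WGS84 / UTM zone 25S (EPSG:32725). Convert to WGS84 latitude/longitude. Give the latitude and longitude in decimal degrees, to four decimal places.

Zone 25S: λ₀ = -33°, k₀ = 0.9996, false easting 500000 m, false northing 10000000 m.
Meridian distance M = (N − FN)/k₀ = -2089629.0 m.
Inverse transverse Mercator on WGS84 gives φ = -18.87829977°, λ = -35.19329987°.

lat -18.8783°, lon -35.1933°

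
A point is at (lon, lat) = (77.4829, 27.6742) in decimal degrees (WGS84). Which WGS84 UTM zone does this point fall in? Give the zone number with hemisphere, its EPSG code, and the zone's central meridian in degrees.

UTM zone = ⌊(λ + 180)/6⌋ + 1; 77.4829° ∈ [72°, 78°) → zone 43.
Hemisphere: N (φ ≥ 0).
Central meridian λ₀ = 6×43 − 183 = 75°.
EPSG code: 32643.

Zone 43N (EPSG:32643), central meridian 75°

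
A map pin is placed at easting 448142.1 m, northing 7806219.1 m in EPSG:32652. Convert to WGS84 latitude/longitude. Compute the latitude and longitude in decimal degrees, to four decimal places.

lat 70.3565°, lon 127.6177°

Zone 52N: λ₀ = 129°, k₀ = 0.9996, false easting 500000 m.
Meridian distance M = (N − FN)/k₀ = 7809342.8 m.
Inverse transverse Mercator on WGS84 gives φ = 70.35650026°, λ = 127.61770049°.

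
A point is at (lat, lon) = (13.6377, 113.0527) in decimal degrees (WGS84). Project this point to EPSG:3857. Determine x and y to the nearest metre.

Web Mercator is spherical with R = a = 6378137 m.
x = R·λ = 6378137 × 1.973141843 = 12584968.997 m.
y = R·ln tan(π/4 + φ/2) = 6378137 × 0.240302658 = 1532683.272 m.

x 12584969 m, y 1532683 m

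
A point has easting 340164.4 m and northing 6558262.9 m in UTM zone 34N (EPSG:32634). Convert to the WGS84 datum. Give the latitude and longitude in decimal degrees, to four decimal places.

Zone 34N: λ₀ = 21°, k₀ = 0.9996, false easting 500000 m.
Meridian distance M = (N − FN)/k₀ = 6560887.3 m.
Inverse transverse Mercator on WGS84 gives φ = 59.13349959°, λ = 18.20660057°.

lat 59.1335°, lon 18.2066°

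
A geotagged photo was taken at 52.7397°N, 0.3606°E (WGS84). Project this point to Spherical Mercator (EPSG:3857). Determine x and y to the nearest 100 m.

Web Mercator is spherical with R = a = 6378137 m.
x = R·λ = 6378137 × 0.006293657 = 40141.808 m.
y = R·ln tan(π/4 + φ/2) = 6378137 × 1.087307134 = 6934993.861 m.

x 40100 m, y 6935000 m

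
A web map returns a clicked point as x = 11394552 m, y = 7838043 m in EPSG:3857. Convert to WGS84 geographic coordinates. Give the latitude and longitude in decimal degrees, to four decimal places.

R = 6378137 m. λ = x/R = 102.35900217°.
φ = 2·arctan(exp(y/R)) − 90° = 2·arctan(3.41744) − 90° = 57.37930132°.

lat 57.3793°, lon 102.3590°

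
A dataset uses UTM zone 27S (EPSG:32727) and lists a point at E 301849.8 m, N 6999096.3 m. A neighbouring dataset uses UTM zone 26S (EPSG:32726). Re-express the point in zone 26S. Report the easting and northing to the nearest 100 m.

E 896700 m, N 6994400 m

UTM 27S → geographic: φ = -27.11640022°, λ = -22.99899990°.
UTM 26S (λ₀ = -27°) forward: E = 896740.193 m, N = 6994351.661 m.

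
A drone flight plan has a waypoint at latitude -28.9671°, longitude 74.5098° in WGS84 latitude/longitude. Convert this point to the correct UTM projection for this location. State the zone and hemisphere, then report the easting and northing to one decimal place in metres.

Zone 43S: E 452239.1 m, N 6795560.5 m

Longitude 74.5098° lies in the 6° band [72°, 78°), giving zone 43; latitude is south of the equator, so 43S.
Zone 43 central meridian λ₀ = 6×43 − 183 = 75°; Δλ = -0.4902°.
Transverse Mercator on WGS84 with k₀ = 0.9996 gives E = 452239.130 m, N = 6795560.462 m.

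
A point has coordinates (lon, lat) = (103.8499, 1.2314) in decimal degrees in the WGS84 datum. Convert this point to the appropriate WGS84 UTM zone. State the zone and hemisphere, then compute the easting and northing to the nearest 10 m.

Zone 48N: E 372040 m, N 136130 m

Longitude 103.8499° lies in the 6° band [102°, 108°), giving zone 48; latitude is north of the equator, so 48N.
Zone 48 central meridian λ₀ = 6×48 − 183 = 105°; Δλ = -1.1501°.
Transverse Mercator on WGS84 with k₀ = 0.9996 gives E = 372043.380 m, N = 136134.511 m.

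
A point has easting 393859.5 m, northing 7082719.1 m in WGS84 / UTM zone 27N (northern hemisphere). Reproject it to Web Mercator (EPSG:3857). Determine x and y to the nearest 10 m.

x -2578070 m, y 9313190 m

Unproject from UTM 27N (λ₀ = -21°) → φ = 63.85560029°, λ = -23.15920072°.
Web Mercator (R = 6378137 m): x = -2578070.432 m, y = 9313189.844 m.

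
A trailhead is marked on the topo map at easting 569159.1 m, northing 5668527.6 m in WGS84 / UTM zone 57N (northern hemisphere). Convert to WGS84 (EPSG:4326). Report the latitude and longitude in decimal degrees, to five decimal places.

lat 51.16400°, lon 159.98910°

Zone 57N: λ₀ = 159°, k₀ = 0.9996, false easting 500000 m.
Meridian distance M = (N − FN)/k₀ = 5670795.9 m.
Inverse transverse Mercator on WGS84 gives φ = 51.16400022°, λ = 159.98910055°.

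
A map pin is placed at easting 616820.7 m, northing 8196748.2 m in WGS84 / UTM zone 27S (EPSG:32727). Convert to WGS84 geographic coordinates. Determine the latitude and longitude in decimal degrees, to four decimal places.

Zone 27S: λ₀ = -21°, k₀ = 0.9996, false easting 500000 m, false northing 10000000 m.
Meridian distance M = (N − FN)/k₀ = -1803973.4 m.
Inverse transverse Mercator on WGS84 gives φ = -16.30740015°, λ = -19.90650044°.

lat -16.3074°, lon -19.9065°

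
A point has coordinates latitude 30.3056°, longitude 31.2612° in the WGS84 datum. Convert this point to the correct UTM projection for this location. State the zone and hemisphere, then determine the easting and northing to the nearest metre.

Zone 36N: E 332800 m, N 3353930 m

Longitude 31.2612° lies in the 6° band [30°, 36°), giving zone 36; latitude is north of the equator, so 36N.
Zone 36 central meridian λ₀ = 6×36 − 183 = 33°; Δλ = -1.7388°.
Transverse Mercator on WGS84 with k₀ = 0.9996 gives E = 332800.291 m, N = 3353929.580 m.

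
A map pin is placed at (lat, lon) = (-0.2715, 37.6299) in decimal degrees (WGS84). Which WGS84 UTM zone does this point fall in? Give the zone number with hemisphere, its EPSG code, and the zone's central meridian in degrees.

Zone 37S (EPSG:32737), central meridian 39°

UTM zone = ⌊(λ + 180)/6⌋ + 1; 37.6299° ∈ [36°, 42°) → zone 37.
Hemisphere: S (φ < 0).
Central meridian λ₀ = 6×37 − 183 = 39°.
EPSG code: 32737.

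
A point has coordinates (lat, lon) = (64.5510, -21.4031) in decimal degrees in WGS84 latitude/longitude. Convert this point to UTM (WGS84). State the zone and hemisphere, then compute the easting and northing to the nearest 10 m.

Zone 27N: E 480670 m, N 7158480 m

Longitude -21.4031° lies in the 6° band [-24°, -18°), giving zone 27; latitude is north of the equator, so 27N.
Zone 27 central meridian λ₀ = 6×27 − 183 = -21°; Δλ = -0.4031°.
Transverse Mercator on WGS84 with k₀ = 0.9996 gives E = 480672.778 m, N = 7158477.338 m.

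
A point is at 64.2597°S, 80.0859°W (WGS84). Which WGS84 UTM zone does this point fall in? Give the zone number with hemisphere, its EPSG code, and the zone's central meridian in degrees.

Zone 17S (EPSG:32717), central meridian -81°

UTM zone = ⌊(λ + 180)/6⌋ + 1; -80.0859° ∈ [-84°, -78°) → zone 17.
Hemisphere: S (φ < 0).
Central meridian λ₀ = 6×17 − 183 = -81°.
EPSG code: 32717.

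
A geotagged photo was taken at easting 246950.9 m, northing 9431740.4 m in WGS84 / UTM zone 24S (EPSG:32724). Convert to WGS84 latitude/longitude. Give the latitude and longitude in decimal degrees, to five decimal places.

Zone 24S: λ₀ = -39°, k₀ = 0.9996, false easting 500000 m, false northing 10000000 m.
Meridian distance M = (N − FN)/k₀ = -568487.0 m.
Inverse transverse Mercator on WGS84 gives φ = -5.13699997°, λ = -41.28259957°.

lat -5.13700°, lon -41.28260°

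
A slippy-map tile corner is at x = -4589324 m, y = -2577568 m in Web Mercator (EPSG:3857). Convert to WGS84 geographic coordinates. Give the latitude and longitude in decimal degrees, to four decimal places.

lat -22.5490°, lon -41.2266°

R = 6378137 m. λ = x/R = -41.22659893°.
φ = 2·arctan(exp(y/R)) − 90° = 2·arctan(0.66756) − 90° = -22.54899859°.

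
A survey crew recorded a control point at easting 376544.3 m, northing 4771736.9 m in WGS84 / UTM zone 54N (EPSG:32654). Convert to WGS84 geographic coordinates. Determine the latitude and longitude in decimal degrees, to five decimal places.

Zone 54N: λ₀ = 141°, k₀ = 0.9996, false easting 500000 m.
Meridian distance M = (N − FN)/k₀ = 4773646.4 m.
Inverse transverse Mercator on WGS84 gives φ = 43.08830011°, λ = 139.48319965°.

lat 43.08830°, lon 139.48320°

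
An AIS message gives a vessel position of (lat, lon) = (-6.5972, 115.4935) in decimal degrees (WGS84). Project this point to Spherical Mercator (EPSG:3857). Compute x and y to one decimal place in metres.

x 12856677.6 m, y -736025.1 m

Web Mercator is spherical with R = a = 6378137 m.
x = R·λ = 6378137 × 2.015741840 = 12856677.610 m.
y = R·ln tan(π/4 + φ/2) = 6378137 × -0.115398133 = -736025.102 m.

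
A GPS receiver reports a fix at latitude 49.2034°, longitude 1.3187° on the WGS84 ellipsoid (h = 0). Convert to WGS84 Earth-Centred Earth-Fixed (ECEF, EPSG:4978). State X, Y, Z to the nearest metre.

WGS84: a = 6378137 m, e² = 0.006694380; N(φ) = a/√(1−e²sin²φ) = 6390407.341 m.
X = (N+h)·cosφ·cosλ = 4174230.922 m; Y = (N+h)·cosφ·sinλ = 96089.634 m; Z = (N(1−e²)+h)·sinφ = 4805368.771 m.

X 4174231 m, Y 96090 m, Z 4805369 m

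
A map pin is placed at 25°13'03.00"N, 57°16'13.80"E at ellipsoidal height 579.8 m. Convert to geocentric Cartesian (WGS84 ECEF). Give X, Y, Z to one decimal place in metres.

X 3122019.2 m, Y 4857541.5 m, Z 2701138.2 m

WGS84: a = 6378137 m, e² = 0.006694380; N(φ) = a/√(1−e²sin²φ) = 6382015.849 m.
X = (N+h)·cosφ·cosλ = 3122019.160 m; Y = (N+h)·cosφ·sinλ = 4857541.452 m; Z = (N(1−e²)+h)·sinφ = 2701138.197 m.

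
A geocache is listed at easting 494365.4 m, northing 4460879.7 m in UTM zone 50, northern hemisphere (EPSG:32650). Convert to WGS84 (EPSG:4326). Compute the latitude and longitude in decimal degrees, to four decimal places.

Zone 50N: λ₀ = 117°, k₀ = 0.9996, false easting 500000 m.
Meridian distance M = (N − FN)/k₀ = 4462664.8 m.
Inverse transverse Mercator on WGS84 gives φ = 40.29840032°, λ = 116.93370043°.

lat 40.2984°, lon 116.9337°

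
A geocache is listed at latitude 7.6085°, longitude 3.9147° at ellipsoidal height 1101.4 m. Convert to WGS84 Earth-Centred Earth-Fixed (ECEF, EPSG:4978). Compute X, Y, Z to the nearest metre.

WGS84: a = 6378137 m, e² = 0.006694380; N(φ) = a/√(1−e²sin²φ) = 6378511.292 m.
X = (N+h)·cosφ·cosλ = 6308692.109 m; Y = (N+h)·cosφ·sinλ = 431709.611 m; Z = (N(1−e²)+h)·sinφ = 839029.007 m.

X 6308692 m, Y 431710 m, Z 839029 m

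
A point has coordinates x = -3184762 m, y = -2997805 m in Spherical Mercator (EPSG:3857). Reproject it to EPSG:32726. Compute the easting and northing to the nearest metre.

Web Mercator inverse (R = 6378137 m) → φ = -25.98969758°, λ = -28.60920381°.
UTM 26S forward: E = 338927.456 m, N = 7124465.715 m.

E 338927 m, N 7124466 m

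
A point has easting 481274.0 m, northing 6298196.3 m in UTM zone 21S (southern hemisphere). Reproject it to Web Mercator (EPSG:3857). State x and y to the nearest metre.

x -6367642 m, y -3955921 m

Unproject from UTM 21S (λ₀ = -57°) → φ = -33.45549982°, λ = -57.20150012°.
Web Mercator (R = 6378137 m): x = -6367641.865 m, y = -3955921.197 m.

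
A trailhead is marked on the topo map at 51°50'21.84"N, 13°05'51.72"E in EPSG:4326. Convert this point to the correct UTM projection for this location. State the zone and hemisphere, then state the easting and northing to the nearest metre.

Zone 33N: E 368945 m, N 5744887 m

Longitude 13.0977° lies in the 6° band [12°, 18°), giving zone 33; latitude is north of the equator, so 33N.
Zone 33 central meridian λ₀ = 6×33 − 183 = 15°; Δλ = -1.9023°.
Transverse Mercator on WGS84 with k₀ = 0.9996 gives E = 368944.927 m, N = 5744886.986 m.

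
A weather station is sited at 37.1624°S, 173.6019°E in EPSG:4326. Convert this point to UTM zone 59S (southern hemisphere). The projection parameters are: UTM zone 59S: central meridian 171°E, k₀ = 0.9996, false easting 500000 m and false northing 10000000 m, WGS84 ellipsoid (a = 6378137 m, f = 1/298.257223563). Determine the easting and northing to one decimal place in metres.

Zone 59 central meridian λ₀ = 6×59 − 183 = 171°; Δλ = +2.6019°.
Transverse Mercator on WGS84 with k₀ = 0.9996 gives E = 731035.193 m, N = 5883941.680 m.

E 731035.2 m, N 5883941.7 m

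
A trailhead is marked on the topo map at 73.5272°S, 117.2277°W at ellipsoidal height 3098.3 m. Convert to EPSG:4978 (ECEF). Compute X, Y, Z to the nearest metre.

WGS84: a = 6378137 m, e² = 0.006694380; N(φ) = a/√(1−e²sin²φ) = 6397860.366 m.
X = (N+h)·cosφ·cosλ = -830439.016 m; Y = (N+h)·cosφ·sinλ = -1613939.845 m; Z = (N(1−e²)+h)·sinφ = -6097156.104 m.

X -830439 m, Y -1613940 m, Z -6097156 m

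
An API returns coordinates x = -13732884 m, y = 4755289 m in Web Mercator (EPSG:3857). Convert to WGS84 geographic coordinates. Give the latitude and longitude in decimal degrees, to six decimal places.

lat 39.234301°, lon -123.364596°

R = 6378137 m. λ = x/R = -123.36459592°.
φ = 2·arctan(exp(y/R)) − 90° = 2·arctan(2.10762) − 90° = 39.23430123°.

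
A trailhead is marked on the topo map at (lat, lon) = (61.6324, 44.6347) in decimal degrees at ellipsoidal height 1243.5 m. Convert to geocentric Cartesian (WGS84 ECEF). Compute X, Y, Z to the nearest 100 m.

X 2162500 m, Y 2135100 m, Z 5590300 m

WGS84: a = 6378137 m, e² = 0.006694380; N(φ) = a/√(1−e²sin²φ) = 6394730.970 m.
X = (N+h)·cosφ·cosλ = 2162482.045 m; Y = (N+h)·cosφ·sinλ = 2135081.749 m; Z = (N(1−e²)+h)·sinφ = 5590260.999 m.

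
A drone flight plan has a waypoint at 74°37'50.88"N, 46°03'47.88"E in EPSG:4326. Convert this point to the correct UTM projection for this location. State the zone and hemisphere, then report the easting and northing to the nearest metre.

Longitude 46.0633° lies in the 6° band [42°, 48°), giving zone 38; latitude is north of the equator, so 38N.
Zone 38 central meridian λ₀ = 6×38 − 183 = 45°; Δλ = +1.0633°.
Transverse Mercator on WGS84 with k₀ = 0.9996 gives E = 531455.419 m, N = 8282695.911 m.

Zone 38N: E 531455 m, N 8282696 m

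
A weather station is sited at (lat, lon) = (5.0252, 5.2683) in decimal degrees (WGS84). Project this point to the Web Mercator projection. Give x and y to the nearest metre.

Web Mercator is spherical with R = a = 6378137 m.
x = R·λ = 6378137 × 0.091949181 = 586464.473 m.
y = R·ln tan(π/4 + φ/2) = 6378137 × 0.087818947 = 560121.278 m.

x 586464 m, y 560121 m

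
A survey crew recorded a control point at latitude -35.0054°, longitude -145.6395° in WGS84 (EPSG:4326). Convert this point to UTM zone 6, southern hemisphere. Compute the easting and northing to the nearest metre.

Zone 6 central meridian λ₀ = 6×6 − 183 = -147°; Δλ = +1.3605°.
Transverse Mercator on WGS84 with k₀ = 0.9996 gives E = 624143.742 m, N = 6125512.488 m.

E 624144 m, N 6125512 m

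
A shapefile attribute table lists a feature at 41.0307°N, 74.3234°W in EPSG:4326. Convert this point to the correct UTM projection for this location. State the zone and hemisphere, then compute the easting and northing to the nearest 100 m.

Longitude -74.3234° lies in the 6° band [-78°, -72°), giving zone 18; latitude is north of the equator, so 18N.
Zone 18 central meridian λ₀ = 6×18 − 183 = -75°; Δλ = +0.6766°.
Transverse Mercator on WGS84 with k₀ = 0.9996 gives E = 556876.870 m, N = 4542385.526 m.

Zone 18N: E 556900 m, N 4542400 m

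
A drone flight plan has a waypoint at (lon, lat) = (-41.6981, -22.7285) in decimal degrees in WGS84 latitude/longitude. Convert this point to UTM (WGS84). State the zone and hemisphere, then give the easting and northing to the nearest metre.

Zone 24S: E 222872 m, N 7484012 m

Longitude -41.6981° lies in the 6° band [-42°, -36°), giving zone 24; latitude is south of the equator, so 24S.
Zone 24 central meridian λ₀ = 6×24 − 183 = -39°; Δλ = -2.6981°.
Transverse Mercator on WGS84 with k₀ = 0.9996 gives E = 222872.344 m, N = 7484012.361 m.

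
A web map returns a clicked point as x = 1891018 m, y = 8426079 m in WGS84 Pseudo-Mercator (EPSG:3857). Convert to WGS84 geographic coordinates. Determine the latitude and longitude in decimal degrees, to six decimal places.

R = 6378137 m. λ = x/R = 16.98730372°.
φ = 2·arctan(exp(y/R)) − 90° = 2·arctan(3.74750) − 90° = 60.11810170°.

lat 60.118102°, lon 16.987304°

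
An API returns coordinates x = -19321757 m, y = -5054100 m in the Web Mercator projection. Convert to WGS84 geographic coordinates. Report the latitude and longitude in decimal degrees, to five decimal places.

R = 6378137 m. λ = x/R = -173.57029629°.
φ = 2·arctan(exp(y/R)) − 90° = 2·arctan(0.45275) − 90° = -41.28249951°.

lat -41.28250°, lon -173.57030°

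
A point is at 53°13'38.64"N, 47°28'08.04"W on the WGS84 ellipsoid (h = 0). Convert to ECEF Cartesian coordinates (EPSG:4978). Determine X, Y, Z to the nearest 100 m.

WGS84: a = 6378137 m, e² = 0.006694380; N(φ) = a/√(1−e²sin²φ) = 6391879.328 m.
X = (N+h)·cosφ·cosλ = 2586635.312 m; Y = (N+h)·cosφ·sinλ = -2819742.785 m; Z = (N(1−e²)+h)·sinφ = 5085733.479 m.

X 2586600 m, Y -2819700 m, Z 5085700 m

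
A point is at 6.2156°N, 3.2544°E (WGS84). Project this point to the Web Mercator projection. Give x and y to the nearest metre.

Web Mercator is spherical with R = a = 6378137 m.
x = R·λ = 6378137 × 0.056799995 = 362278.151 m.
y = R·ln tan(π/4 + φ/2) = 6378137 × 0.108696093 = 693278.571 m.

x 362278 m, y 693279 m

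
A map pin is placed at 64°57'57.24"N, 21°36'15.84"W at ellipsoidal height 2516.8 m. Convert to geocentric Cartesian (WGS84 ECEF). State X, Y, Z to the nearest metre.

X 2517264 m, Y -996879 m, Z 5758382 m

WGS84: a = 6378137 m, e² = 0.006694380; N(φ) = a/√(1−e²sin²φ) = 6395735.634 m.
X = (N+h)·cosφ·cosλ = 2517264.495 m; Y = (N+h)·cosφ·sinλ = -996879.141 m; Z = (N(1−e²)+h)·sinφ = 5758382.430 m.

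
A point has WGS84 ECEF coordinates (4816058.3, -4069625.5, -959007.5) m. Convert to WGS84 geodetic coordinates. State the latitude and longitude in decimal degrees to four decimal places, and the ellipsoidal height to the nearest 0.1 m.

lat -8.7056°, lon -40.1982°, h 120.0 m

λ = atan2(Y, X) = -40.19820024°; p = √(X²+Y²) = 6305257.3 m.
Bowring's method on WGS84 (a = 6378137 m, b = 6356752.314 m) gives φ = -8.70559960°, h = 120.036 m.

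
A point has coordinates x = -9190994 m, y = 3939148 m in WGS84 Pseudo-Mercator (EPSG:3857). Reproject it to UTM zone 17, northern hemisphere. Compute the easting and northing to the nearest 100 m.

E 354400 m, N 3688900 m

Web Mercator inverse (R = 6378137 m) → φ = 33.32969746°, λ = -82.56410386°.
UTM 17N forward: E = 354426.560 m, N = 3688930.130 m.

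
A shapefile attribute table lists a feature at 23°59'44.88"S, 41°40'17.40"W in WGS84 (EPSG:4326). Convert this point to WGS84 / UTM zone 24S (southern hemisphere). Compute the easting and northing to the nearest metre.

Zone 24 central meridian λ₀ = 6×24 − 183 = -39°; Δλ = -2.6715°.
Transverse Mercator on WGS84 with k₀ = 0.9996 gives E = 228203.682 m, N = 7343660.355 m.

E 228204 m, N 7343660 m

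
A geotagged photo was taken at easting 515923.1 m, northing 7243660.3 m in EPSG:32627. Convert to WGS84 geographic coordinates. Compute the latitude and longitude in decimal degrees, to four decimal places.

lat 65.3155°, lon -20.6583°

Zone 27N: λ₀ = -21°, k₀ = 0.9996, false easting 500000 m.
Meridian distance M = (N − FN)/k₀ = 7246558.9 m.
Inverse transverse Mercator on WGS84 gives φ = 65.31549983°, λ = -20.65829939°.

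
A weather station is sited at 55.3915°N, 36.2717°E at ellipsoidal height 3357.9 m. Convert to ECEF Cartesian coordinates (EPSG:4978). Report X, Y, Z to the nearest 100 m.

X 2928800 m, Y 2149200 m, Z 5229000 m

WGS84: a = 6378137 m, e² = 0.006694380; N(φ) = a/√(1−e²sin²φ) = 6392648.392 m.
X = (N+h)·cosφ·cosλ = 2928768.179 m; Y = (N+h)·cosφ·sinλ = 2149167.734 m; Z = (N(1−e²)+h)·sinφ = 5229024.161 m.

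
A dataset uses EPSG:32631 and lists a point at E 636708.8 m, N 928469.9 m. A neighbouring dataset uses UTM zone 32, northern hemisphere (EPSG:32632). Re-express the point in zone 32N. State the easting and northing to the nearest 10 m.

UTM 31N → geographic: φ = 8.39759963°, λ = 4.24170002°.
UTM 32N (λ₀ = 9°) forward: E = -24421.498 m, N = 931439.249 m.

E -24420 m, N 931440 m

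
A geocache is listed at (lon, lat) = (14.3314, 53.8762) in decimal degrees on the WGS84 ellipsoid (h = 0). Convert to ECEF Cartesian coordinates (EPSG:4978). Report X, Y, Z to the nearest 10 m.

WGS84: a = 6378137 m, e² = 0.006694380; N(φ) = a/√(1−e²sin²φ) = 6392111.889 m.
X = (N+h)·cosφ·cosλ = 3651083.755 m; Y = (N+h)·cosφ·sinλ = 932780.797 m; Z = (N(1−e²)+h)·sinφ = 5128632.456 m.

X 3651080 m, Y 932780 m, Z 5128630 m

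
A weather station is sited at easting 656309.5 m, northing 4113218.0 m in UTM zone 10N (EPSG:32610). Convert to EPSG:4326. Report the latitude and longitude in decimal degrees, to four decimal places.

Zone 10N: λ₀ = -123°, k₀ = 0.9996, false easting 500000 m.
Meridian distance M = (N − FN)/k₀ = 4114863.9 m.
Inverse transverse Mercator on WGS84 gives φ = 37.15229962°, λ = -121.23979965°.

lat 37.1523°, lon -121.2398°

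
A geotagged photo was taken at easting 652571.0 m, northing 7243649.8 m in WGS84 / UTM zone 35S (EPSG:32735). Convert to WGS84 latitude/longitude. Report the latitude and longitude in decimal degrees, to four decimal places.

lat -24.9147°, lon 28.5108°

Zone 35S: λ₀ = 27°, k₀ = 0.9996, false easting 500000 m, false northing 10000000 m.
Meridian distance M = (N − FN)/k₀ = -2757453.2 m.
Inverse transverse Mercator on WGS84 gives φ = -24.91470018°, λ = 28.51080038°.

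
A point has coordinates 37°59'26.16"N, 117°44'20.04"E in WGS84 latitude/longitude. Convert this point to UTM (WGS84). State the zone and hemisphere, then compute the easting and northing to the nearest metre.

Zone 50N: E 564882 m, N 4205030 m

Longitude 117.7389° lies in the 6° band [114°, 120°), giving zone 50; latitude is north of the equator, so 50N.
Zone 50 central meridian λ₀ = 6×50 − 183 = 117°; Δλ = +0.7389°.
Transverse Mercator on WGS84 with k₀ = 0.9996 gives E = 564882.166 m, N = 4205029.598 m.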